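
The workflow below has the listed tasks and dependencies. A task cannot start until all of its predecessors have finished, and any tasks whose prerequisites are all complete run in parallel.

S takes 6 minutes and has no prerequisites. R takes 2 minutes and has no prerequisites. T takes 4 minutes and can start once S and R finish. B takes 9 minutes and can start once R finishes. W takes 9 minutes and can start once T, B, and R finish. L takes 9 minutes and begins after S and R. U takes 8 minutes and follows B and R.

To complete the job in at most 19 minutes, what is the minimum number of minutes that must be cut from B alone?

Current finish: 20 minutes; target: 19.
B is on every critical path, so each minute cut from B cuts the finish by one (this holds down to a finish of 19).
Need 20 − 19 = 1 minute off B → B becomes 8 minutes, finish becomes 19.

1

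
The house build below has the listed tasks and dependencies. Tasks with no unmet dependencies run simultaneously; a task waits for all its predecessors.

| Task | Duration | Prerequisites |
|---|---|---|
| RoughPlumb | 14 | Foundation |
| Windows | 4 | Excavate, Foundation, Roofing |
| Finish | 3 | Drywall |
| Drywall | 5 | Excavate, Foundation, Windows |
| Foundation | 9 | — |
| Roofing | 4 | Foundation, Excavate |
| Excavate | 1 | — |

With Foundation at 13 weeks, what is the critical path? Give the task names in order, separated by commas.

Foundation, Roofing, Windows, Drywall, Finish

Actual critical path: Foundation→Roofing→Windows→Drywall→Finish = 9+4+4+5+3 = 25 ⇒ 25 weeks.
Foundation is on the critical path; changing it to 13 makes that path 29 weeks.
No other chain overtakes it, so the finish is 29 weeks.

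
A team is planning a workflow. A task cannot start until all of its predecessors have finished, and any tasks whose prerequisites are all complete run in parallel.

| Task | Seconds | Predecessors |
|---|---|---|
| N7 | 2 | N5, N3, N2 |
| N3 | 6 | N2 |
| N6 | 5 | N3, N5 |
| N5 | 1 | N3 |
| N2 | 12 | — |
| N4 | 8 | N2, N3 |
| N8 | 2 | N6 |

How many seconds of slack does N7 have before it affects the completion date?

5

The longest chain is N2→N3→N4 = 12+6+8 = 26; overall finish 26 seconds.
N7 finishes as early as 21 and must finish by 26.
So N7 can slip 26 − 21 = 5 seconds.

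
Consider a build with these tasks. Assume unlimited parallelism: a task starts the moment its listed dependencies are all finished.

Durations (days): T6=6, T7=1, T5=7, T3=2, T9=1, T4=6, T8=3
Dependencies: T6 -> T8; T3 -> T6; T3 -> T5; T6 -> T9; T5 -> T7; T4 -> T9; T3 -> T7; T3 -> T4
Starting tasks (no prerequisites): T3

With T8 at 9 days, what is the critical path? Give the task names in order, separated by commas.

T3, T6, T8

The binding path is T3→T6→T8 = 2+6+3 = 11; finish at 11 days.
T8 lies on that path, so at 9 days the path becomes 17 days.
That remains the longest chain; total 17 days.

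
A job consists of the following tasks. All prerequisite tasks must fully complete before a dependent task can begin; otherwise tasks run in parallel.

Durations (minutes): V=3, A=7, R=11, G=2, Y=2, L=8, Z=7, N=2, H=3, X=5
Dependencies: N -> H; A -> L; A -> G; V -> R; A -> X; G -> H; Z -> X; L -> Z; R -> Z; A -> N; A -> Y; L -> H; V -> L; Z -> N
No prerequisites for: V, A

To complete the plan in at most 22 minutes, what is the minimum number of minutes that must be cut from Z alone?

Current finish: 27 minutes; target: 22.
Z is on every critical path, so each minute cut from Z cuts the finish by one (this holds down to a finish of 21).
Need 27 − 22 = 5 minutes off Z → Z becomes 2 minutes, finish becomes 22.

5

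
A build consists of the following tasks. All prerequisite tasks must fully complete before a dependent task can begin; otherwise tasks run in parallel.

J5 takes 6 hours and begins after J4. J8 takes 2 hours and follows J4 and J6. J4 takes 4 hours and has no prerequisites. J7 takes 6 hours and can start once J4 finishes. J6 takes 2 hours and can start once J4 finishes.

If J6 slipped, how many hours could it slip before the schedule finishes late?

2

Critical path: J4→J5 = 4+6 = 10, so the finish is 10 hours.
Longest path through J6: 8 hours (earliest finish 6, latest finish 8).
Float = 10 − 8 = 2.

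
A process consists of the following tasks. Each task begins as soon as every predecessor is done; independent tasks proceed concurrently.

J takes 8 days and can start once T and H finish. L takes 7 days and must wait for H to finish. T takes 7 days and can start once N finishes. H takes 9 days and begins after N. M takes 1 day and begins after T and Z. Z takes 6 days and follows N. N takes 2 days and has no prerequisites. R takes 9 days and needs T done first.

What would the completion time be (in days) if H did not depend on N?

With the dependency in place, N→H→J = 2+9+8 = 19 sets the finish at 19 days.
Without N→H, H's earliest start moves from 2 to 0.
The longest chain is now N→T→R = 2+7+9 = 18, so the plan takes 18 days.

18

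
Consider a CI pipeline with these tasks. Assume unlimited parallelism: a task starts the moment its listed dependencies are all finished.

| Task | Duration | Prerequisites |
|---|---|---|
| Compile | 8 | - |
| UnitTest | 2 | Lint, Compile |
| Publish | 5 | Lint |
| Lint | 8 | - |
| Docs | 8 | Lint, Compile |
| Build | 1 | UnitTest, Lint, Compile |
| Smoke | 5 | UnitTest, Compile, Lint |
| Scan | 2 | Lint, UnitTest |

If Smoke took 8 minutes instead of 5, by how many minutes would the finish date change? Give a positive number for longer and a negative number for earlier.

The binding path is Compile→Docs = 8+8 = 16; finish at 16 minutes.
Smoke has 1 minute of float (longest path through it is 15).
The binding chain switches to Compile→UnitTest→Smoke = 8+2+8 = 18; finish 18 minutes.
Change in finish: 18 − 16 = +2 minutes.

2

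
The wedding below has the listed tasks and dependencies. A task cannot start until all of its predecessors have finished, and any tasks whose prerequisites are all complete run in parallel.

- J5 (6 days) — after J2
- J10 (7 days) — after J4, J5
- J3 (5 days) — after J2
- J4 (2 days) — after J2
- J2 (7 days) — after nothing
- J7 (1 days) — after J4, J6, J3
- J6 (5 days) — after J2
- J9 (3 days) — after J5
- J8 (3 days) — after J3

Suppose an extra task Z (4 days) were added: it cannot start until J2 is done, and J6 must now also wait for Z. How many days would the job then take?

Originally the job takes 20 days.
With Z inserted, J6 now waits for max(J2, Z).
New critical path: J2→J5→J10 = 7+6+7 = 20 ⇒ 20 days.

20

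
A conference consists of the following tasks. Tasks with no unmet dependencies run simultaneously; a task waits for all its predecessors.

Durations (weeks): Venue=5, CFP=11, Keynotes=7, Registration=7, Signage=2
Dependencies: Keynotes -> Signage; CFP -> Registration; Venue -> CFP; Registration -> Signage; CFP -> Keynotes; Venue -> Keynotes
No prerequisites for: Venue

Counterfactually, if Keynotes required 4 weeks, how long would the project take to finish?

25

As given, the longest chain is Venue→CFP→Keynotes→Signage = 5+11+7+2 = 25, so the finish is 25 weeks.
Keynotes lies on that path, so at 4 weeks the path becomes 22 weeks.
Now Venue→CFP→Registration→Signage = 5+11+7+2 = 25 is longest, so the finish becomes 25 weeks.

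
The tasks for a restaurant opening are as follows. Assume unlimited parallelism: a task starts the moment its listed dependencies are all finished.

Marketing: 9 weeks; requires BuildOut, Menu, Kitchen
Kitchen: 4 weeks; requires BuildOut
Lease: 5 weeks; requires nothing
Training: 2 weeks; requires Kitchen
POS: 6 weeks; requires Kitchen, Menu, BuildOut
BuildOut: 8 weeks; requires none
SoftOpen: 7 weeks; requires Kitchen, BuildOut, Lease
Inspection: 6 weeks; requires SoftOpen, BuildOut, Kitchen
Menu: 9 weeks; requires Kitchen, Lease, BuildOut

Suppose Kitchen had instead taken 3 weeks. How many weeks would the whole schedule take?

29

The binding path is BuildOut→Kitchen→Menu→Marketing = 8+4+9+9 = 30; finish at 30 weeks.
Since Kitchen is critical, the -1 change carries straight to that chain (now 29 weeks).
No other chain overtakes it, so the finish is 29 weeks.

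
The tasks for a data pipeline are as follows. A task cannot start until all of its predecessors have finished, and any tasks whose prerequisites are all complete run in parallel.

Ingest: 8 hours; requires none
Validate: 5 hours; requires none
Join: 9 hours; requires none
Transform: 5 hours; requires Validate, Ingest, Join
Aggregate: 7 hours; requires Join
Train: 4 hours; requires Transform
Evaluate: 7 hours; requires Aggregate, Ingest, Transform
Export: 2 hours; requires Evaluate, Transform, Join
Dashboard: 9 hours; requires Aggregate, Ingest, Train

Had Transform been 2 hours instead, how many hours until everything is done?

The binding path is Join→Transform→Train→Dashboard = 9+5+4+9 = 27; finish at 27 hours.
Transform lies on that path, so at 2 hours the path becomes 24 hours.
New critical path: Join→Aggregate→Evaluate→Export = 9+7+7+2 = 25 ⇒ 25 hours.

25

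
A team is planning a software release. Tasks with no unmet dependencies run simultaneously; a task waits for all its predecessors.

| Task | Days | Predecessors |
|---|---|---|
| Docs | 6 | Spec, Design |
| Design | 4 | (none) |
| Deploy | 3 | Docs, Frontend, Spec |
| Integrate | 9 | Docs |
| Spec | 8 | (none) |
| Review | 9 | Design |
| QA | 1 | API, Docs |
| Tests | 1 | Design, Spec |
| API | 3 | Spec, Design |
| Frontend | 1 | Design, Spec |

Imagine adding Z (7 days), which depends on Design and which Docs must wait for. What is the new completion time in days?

Originally the software release takes 23 days.
With Z inserted, Docs now waits for max(Spec, Design, Z).
New critical path: Design→Z→Docs→Integrate = 4+7+6+9 = 26 ⇒ 26 days.

26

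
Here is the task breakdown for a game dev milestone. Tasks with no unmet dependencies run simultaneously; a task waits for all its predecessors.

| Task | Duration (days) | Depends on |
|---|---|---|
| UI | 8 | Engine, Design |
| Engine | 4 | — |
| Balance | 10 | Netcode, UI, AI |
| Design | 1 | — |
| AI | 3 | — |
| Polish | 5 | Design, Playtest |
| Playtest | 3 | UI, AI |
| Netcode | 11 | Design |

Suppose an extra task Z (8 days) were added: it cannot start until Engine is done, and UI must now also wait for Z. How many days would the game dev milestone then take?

Originally the game dev milestone takes 22 days.
With Z inserted, UI now waits for max(Engine, Design, Z).
New critical path: Engine→Z→UI→Balance = 4+8+8+10 = 30 ⇒ 30 days.

30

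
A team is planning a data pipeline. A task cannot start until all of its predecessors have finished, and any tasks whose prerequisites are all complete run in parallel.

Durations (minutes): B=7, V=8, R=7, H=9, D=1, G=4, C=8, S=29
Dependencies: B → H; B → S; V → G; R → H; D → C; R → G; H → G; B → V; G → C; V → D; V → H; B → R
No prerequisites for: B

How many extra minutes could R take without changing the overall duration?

The longest chain is B→V→H→G→C = 7+8+9+4+8 = 36; overall finish 36 minutes.
The longest chain containing R totals 35 minutes.
Float = 36 − 35 = 1.

1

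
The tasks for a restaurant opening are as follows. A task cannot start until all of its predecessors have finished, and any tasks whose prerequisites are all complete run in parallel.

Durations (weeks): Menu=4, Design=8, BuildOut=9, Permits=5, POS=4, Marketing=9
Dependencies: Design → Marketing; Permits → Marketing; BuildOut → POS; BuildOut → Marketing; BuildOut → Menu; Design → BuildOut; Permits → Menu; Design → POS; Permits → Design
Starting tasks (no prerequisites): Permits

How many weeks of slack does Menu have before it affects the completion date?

Permits→Design→BuildOut→Marketing = 5+8+9+9 = 31 sets the makespan at 31 weeks.
The longest chain containing Menu totals 26 weeks.
Float = 31 − 26 = 5.

5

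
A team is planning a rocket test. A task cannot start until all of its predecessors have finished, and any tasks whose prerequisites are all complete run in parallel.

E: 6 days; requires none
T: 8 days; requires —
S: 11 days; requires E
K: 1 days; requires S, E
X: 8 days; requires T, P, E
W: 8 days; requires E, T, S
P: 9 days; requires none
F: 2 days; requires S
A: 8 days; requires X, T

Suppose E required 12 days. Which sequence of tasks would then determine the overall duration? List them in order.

E, S, W

Baseline: E→S→W = 6+11+8 = 25 → 25 days.
Since E is critical, the +6 change carries straight to that chain (now 31 days).
No other chain overtakes it, so the finish is 31 days.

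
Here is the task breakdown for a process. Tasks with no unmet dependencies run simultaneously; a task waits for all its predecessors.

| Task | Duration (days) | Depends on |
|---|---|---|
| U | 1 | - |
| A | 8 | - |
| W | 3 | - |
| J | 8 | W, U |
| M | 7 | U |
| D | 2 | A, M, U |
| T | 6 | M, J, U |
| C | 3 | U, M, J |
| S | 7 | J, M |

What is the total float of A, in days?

The longest chain is W→J→S = 3+8+7 = 18; overall finish 18 days.
Longest path through A: 10 days (earliest finish 8, latest finish 16).
So A can slip 16 − 8 = 8 days.

8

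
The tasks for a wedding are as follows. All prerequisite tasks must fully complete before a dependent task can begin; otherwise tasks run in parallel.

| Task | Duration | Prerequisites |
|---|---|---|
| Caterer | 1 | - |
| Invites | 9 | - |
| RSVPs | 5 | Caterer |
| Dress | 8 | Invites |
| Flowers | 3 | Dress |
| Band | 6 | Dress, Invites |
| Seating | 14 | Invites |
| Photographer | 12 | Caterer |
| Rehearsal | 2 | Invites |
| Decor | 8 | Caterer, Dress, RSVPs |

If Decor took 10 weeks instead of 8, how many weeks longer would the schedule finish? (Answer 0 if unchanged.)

2

Baseline: Invites→Dress→Decor = 9+8+8 = 25 → 25 weeks.
Decor is on the critical path; changing it to 10 makes that path 27 weeks.
That remains the longest chain; total 27 weeks.
Change in finish: 27 − 25 = +2 weeks.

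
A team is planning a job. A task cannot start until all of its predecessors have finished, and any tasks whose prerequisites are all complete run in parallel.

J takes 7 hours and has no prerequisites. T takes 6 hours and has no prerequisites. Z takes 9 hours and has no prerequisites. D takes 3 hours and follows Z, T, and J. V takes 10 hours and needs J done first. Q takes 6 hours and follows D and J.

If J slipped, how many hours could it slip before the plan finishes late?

Critical path: Z→D→Q = 9+3+6 = 18, so the finish is 18 hours.
The longest chain containing J totals 17 hours.
So J can slip 8 − 7 = 1 hour.

1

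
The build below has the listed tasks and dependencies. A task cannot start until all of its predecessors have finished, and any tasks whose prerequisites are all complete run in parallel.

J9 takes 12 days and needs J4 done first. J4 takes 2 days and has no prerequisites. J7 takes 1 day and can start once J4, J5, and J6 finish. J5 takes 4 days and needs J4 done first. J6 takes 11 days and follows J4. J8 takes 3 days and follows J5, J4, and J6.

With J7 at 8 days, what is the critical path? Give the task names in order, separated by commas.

Baseline: J4→J6→J8 = 2+11+3 = 16 → 16 days.
The longest path through J7 is only 14 days, so J7 has float 2.
New critical path: J4→J6→J7 = 2+11+8 = 21 ⇒ 21 days.

J4, J6, J7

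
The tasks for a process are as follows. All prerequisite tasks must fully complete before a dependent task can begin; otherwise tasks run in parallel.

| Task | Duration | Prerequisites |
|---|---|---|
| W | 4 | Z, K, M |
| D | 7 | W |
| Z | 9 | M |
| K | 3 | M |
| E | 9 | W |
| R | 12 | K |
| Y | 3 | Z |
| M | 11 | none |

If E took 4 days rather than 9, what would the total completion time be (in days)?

The binding path is M→Z→W→E = 11+9+4+9 = 33; finish at 33 days.
E lies on that path, so at 4 days the path becomes 28 days.
Now M→Z→W→D = 11+9+4+7 = 31 is longest, so the finish becomes 31 days.

31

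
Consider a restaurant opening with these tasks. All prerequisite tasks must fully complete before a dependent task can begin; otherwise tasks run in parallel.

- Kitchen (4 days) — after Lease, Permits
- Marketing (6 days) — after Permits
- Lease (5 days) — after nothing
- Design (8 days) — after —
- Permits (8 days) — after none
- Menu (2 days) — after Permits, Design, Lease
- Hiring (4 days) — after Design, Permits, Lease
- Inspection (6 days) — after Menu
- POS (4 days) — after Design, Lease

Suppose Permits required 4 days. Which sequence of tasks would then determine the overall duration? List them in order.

As given, the longest chain is Permits→Menu→Inspection = 8+2+6 = 16, so the finish is 16 days.
Permits is on the critical path; changing it to 4 makes that path 12 days.
New critical path: Design→Menu→Inspection = 8+2+6 = 16 ⇒ 16 days.

Design, Menu, Inspection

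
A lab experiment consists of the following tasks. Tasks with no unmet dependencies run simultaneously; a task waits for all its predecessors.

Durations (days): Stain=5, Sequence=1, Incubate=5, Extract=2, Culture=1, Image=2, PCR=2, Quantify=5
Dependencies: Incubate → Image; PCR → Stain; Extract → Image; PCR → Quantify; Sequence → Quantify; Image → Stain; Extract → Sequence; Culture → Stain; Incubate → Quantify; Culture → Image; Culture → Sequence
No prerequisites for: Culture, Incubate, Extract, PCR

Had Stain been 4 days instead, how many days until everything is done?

11

Actual critical path: Incubate→Image→Stain = 5+2+5 = 12 ⇒ 12 days.
Since Stain is critical, the -1 change carries straight to that chain (now 11 days).
No other chain overtakes it, so the finish is 11 days.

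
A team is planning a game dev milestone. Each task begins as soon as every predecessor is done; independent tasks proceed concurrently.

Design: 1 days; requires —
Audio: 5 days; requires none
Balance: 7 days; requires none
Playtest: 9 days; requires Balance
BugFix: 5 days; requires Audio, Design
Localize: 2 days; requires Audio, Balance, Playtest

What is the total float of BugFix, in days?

Critical path: Balance→Playtest→Localize = 7+9+2 = 18, so the finish is 18 days.
BugFix finishes as early as 10 and must finish by 18.
So BugFix can slip 18 − 10 = 8 days.

8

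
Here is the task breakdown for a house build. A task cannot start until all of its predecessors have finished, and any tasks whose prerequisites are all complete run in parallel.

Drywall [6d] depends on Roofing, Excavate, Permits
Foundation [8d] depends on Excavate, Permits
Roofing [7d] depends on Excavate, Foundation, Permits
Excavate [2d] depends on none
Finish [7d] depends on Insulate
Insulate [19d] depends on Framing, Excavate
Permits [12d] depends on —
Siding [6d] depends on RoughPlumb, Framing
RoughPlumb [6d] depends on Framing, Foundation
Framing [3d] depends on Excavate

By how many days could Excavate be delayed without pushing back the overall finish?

Critical path: Permits→Foundation→Roofing→Drywall = 12+8+7+6 = 33, so the finish is 33 days.
Excavate finishes as early as 2 and must finish by 4.
Float = 33 − 31 = 2.

2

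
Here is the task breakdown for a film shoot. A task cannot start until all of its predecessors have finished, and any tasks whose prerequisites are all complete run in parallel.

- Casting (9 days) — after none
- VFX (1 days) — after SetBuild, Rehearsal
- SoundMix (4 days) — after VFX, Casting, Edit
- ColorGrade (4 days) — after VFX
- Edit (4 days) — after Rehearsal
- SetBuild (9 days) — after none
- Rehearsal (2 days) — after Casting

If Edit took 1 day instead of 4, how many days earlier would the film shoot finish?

3

As given, the longest chain is Casting→Rehearsal→Edit→SoundMix = 9+2+4+4 = 19, so the finish is 19 days.
Since Edit is critical, the -3 change carries straight to that chain (now 16 days).
Now Casting→Rehearsal→VFX→SoundMix = 9+2+1+4 = 16 is longest, so the finish becomes 16 days.
Change in finish: 16 − 19 = -3 days.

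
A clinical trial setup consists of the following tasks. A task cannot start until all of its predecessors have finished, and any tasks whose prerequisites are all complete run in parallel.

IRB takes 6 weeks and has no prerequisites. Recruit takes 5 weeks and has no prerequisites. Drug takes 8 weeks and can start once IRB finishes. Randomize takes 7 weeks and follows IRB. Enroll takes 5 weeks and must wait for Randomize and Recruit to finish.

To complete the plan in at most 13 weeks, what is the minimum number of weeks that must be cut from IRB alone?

Current finish: 18 weeks; target: 13.
IRB is on every critical path, so each week cut from IRB cuts the finish by one (this holds down to a finish of 13).
Need 18 − 13 = 5 weeks off IRB → IRB becomes 1 week, finish becomes 13.

5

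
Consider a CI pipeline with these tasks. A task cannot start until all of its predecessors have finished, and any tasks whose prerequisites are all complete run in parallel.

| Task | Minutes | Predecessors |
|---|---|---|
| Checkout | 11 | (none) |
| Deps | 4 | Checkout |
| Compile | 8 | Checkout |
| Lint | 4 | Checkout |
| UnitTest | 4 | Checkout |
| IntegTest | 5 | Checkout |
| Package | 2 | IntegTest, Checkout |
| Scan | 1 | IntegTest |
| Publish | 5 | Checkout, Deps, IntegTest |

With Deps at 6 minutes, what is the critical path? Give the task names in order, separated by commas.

Critical path before the change: Checkout→IntegTest→Publish = 11+5+5 = 21 giving 21 minutes.
Deps is off the critical path — its longest chain is 20 minutes, giving 1 of slack.
The binding chain switches to Checkout→Deps→Publish = 11+6+5 = 22; finish 22 minutes.

Checkout, Deps, Publish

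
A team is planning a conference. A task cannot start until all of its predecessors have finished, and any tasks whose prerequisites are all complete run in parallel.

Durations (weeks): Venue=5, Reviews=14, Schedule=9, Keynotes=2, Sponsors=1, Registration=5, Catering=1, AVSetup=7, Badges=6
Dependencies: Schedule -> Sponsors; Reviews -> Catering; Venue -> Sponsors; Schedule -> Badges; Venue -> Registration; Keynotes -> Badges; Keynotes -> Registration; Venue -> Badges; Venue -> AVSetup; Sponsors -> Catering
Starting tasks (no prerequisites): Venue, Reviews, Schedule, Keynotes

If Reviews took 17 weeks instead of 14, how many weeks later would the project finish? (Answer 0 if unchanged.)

3

As given, the longest chain is Reviews→Catering = 14+1 = 15, so the finish is 15 weeks.
Since Reviews is critical, the +3 change carries straight to that chain (now 18 weeks).
That remains the longest chain; total 18 weeks.
Change in finish: 18 − 15 = +3 weeks.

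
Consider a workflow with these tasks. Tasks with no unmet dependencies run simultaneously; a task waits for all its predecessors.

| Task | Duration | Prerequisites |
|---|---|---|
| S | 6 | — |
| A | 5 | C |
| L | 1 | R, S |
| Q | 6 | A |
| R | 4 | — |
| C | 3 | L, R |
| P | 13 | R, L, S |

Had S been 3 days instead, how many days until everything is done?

19

As given, the longest chain is S→L→C→A→Q = 6+1+3+5+6 = 21, so the finish is 21 days.
S is on the critical path; changing it to 3 makes that path 18 days.
Now R→L→C→A→Q = 4+1+3+5+6 = 19 is longest, so the finish becomes 19 days.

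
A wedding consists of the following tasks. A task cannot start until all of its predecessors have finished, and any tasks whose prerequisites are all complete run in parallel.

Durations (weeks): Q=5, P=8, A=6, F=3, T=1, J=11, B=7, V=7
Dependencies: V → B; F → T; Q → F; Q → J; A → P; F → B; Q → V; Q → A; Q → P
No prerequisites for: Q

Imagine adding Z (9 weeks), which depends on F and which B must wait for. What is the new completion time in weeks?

24

Originally the plan takes 19 weeks.
With Z inserted, B now waits for max(F, V, Z).
New critical path: Q→F→Z→B = 5+3+9+7 = 24 ⇒ 24 weeks.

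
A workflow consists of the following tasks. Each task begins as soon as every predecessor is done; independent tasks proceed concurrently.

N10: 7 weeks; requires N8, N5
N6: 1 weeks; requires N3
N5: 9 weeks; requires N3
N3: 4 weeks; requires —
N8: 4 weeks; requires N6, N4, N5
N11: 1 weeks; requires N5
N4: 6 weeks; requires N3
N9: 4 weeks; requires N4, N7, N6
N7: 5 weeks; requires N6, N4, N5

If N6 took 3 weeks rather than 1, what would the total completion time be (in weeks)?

Actual critical path: N3→N5→N8→N10 = 4+9+4+7 = 24 ⇒ 24 weeks.
N6 is off the critical path — its longest chain is 16 weeks, giving 8 of slack.
No other chain overtakes it, so the finish is 24 weeks.

24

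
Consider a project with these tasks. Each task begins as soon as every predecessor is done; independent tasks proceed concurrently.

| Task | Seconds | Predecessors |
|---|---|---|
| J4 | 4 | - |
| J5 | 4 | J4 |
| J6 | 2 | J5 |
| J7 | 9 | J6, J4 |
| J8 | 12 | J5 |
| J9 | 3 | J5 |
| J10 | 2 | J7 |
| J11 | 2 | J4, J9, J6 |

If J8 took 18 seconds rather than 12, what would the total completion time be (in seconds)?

26

Critical path before the change: J4→J5→J6→J7→J10 = 4+4+2+9+2 = 21 giving 21 seconds.
J8 has 1 second of float (longest path through it is 20).
The binding chain switches to J4→J5→J8 = 4+4+18 = 26; finish 26 seconds.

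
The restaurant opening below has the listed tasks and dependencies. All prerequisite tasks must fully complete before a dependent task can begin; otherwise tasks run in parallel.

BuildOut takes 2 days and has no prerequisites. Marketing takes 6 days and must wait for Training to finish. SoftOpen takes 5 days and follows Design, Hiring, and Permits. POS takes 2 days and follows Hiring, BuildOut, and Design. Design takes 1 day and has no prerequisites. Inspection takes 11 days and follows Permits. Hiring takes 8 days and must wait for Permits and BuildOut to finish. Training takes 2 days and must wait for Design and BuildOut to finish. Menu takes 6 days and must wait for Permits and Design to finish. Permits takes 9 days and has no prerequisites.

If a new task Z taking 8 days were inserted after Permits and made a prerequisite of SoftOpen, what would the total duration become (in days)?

22

Originally the schedule takes 22 days.
With Z inserted, SoftOpen now waits for max(Design, Hiring, Permits, Z).
New critical path: Permits→Z→SoftOpen = 9+8+5 = 22 ⇒ 22 days.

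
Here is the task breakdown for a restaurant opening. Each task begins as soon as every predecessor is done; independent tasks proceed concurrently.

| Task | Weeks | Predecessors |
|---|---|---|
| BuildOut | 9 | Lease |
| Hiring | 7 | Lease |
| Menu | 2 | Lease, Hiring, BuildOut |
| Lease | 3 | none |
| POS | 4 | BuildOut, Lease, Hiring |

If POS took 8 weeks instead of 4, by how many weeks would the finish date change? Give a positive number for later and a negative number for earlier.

As given, the longest chain is Lease→BuildOut→POS = 3+9+4 = 16, so the finish is 16 weeks.
Since POS is critical, the +4 change carries straight to that chain (now 20 weeks).
No other chain overtakes it, so the finish is 20 weeks.
Change in finish: 20 − 16 = +4 weeks.

4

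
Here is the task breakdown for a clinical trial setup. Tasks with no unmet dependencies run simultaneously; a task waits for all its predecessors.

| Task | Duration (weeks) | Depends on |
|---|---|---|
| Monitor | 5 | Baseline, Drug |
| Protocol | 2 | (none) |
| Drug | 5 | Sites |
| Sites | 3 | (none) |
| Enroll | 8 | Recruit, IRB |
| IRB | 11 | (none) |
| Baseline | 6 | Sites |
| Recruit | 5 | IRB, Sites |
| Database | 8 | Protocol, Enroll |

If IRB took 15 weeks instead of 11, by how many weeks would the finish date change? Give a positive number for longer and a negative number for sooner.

As given, the longest chain is IRB→Recruit→Enroll→Database = 11+5+8+8 = 32, so the finish is 32 weeks.
IRB lies on that path, so at 15 weeks the path becomes 36 weeks.
No other chain overtakes it, so the finish is 36 weeks.
Change in finish: 36 − 32 = +4 weeks.

4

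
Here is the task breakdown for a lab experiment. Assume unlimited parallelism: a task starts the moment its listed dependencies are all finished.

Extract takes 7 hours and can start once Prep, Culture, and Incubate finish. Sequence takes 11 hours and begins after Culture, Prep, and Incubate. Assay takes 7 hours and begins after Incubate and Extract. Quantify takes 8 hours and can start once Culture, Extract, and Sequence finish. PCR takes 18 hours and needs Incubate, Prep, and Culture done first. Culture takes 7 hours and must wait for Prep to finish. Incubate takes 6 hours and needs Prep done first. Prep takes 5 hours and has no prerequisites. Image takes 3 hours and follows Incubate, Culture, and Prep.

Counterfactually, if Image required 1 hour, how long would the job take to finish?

31

Actual critical path: Prep→Culture→Sequence→Quantify = 5+7+11+8 = 31 ⇒ 31 hours.
Image is off the critical path — its longest chain is 15 hours, giving 16 of slack.
That remains the longest chain; total 31 hours.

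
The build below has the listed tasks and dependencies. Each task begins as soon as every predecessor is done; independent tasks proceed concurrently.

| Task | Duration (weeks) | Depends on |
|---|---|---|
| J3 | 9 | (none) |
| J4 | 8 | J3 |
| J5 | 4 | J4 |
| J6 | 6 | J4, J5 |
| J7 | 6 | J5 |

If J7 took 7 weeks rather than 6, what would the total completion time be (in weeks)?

Baseline: J3→J4→J5→J7 = 9+8+4+6 = 27 → 27 weeks.
J7 lies on that path, so at 7 weeks the path becomes 28 weeks.
No other chain overtakes it, so the finish is 28 weeks.

28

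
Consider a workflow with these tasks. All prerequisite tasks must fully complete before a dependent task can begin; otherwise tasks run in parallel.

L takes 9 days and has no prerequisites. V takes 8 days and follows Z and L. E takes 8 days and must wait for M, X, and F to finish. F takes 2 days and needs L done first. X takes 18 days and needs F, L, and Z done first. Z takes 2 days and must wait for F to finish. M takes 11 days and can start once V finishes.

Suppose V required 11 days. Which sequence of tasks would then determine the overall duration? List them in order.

The binding path is L→F→Z→V→M→E = 9+2+2+8+11+8 = 40; finish at 40 days.
V is on the critical path; changing it to 11 makes that path 43 days.
That remains the longest chain; total 43 days.

L, F, Z, V, M, E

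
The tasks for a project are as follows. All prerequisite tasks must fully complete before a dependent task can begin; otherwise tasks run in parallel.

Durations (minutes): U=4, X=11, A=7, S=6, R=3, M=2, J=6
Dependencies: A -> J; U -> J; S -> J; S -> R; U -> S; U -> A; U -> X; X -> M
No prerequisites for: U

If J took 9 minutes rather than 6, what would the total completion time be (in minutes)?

20

The binding path is U→A→J = 4+7+6 = 17; finish at 17 minutes.
J is on the critical path; changing it to 9 makes that path 20 minutes.
No other chain overtakes it, so the finish is 20 minutes.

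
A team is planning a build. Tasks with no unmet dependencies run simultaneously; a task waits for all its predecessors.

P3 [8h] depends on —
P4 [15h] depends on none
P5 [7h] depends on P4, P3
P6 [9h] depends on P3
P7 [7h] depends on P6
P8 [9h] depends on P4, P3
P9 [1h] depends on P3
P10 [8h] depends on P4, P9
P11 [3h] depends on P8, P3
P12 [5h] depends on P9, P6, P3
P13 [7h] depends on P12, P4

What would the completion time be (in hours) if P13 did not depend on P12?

Original critical path: P3→P6→P12→P13 = 8+9+5+7 = 29 ⇒ 29 hours.
Without P12→P13, P13's earliest start moves from 22 to 15.
After: P4→P8→P11 = 15+9+3 = 27 → 27 hours.

27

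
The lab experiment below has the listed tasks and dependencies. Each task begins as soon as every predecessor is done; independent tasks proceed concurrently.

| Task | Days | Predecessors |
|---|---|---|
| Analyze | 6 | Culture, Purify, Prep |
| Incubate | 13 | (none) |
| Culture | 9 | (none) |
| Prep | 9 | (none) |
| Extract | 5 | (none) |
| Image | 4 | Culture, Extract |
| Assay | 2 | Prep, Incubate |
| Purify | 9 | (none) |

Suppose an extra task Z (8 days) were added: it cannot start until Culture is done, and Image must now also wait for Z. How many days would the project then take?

Originally the project takes 15 days.
With Z inserted, Image now waits for max(Culture, Extract, Z).
New critical path: Culture→Z→Image = 9+8+4 = 21 ⇒ 21 days.

21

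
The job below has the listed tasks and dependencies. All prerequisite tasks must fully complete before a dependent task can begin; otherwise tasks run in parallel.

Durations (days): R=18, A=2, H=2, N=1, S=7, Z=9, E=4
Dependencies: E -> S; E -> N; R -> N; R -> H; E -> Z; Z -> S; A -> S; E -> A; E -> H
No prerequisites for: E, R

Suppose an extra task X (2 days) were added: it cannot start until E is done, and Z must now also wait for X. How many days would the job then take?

22

Originally the job takes 20 days.
With X inserted, Z now waits for max(E, X).
New critical path: E→X→Z→S = 4+2+9+7 = 22 ⇒ 22 days.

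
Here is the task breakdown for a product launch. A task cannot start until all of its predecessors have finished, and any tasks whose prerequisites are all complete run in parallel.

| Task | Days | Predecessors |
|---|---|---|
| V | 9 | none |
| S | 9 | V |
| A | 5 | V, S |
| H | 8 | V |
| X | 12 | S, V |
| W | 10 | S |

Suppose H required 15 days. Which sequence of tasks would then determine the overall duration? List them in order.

V, S, X

Actual critical path: V→S→X = 9+9+12 = 30 ⇒ 30 days.
H is off the critical path — its longest chain is 17 days, giving 13 of slack.
No other chain overtakes it, so the finish is 30 days.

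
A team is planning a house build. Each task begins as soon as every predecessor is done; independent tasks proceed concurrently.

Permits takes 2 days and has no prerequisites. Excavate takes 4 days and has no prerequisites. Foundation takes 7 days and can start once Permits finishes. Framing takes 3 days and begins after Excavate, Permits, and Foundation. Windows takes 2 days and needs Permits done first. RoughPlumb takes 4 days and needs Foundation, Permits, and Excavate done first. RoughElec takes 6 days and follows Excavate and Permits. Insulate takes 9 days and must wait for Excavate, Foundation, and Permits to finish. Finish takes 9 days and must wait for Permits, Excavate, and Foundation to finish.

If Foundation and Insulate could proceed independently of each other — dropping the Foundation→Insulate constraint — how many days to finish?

With the dependency in place, Permits→Foundation→Insulate = 2+7+9 = 18 sets the finish at 18 days.
Without Foundation→Insulate, Insulate's earliest start moves from 9 to 4.
New critical path: Permits→Foundation→Finish = 2+7+9 = 18 ⇒ 18 days.

18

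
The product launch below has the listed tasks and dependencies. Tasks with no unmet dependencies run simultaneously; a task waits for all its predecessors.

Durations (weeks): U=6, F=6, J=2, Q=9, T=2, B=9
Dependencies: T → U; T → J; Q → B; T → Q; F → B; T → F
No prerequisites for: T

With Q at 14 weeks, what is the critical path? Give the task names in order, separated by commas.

Critical path before the change: T→Q→B = 2+9+9 = 20 giving 20 weeks.
Q lies on that path, so at 14 weeks the path becomes 25 weeks.
No other chain overtakes it, so the finish is 25 weeks.

T, Q, B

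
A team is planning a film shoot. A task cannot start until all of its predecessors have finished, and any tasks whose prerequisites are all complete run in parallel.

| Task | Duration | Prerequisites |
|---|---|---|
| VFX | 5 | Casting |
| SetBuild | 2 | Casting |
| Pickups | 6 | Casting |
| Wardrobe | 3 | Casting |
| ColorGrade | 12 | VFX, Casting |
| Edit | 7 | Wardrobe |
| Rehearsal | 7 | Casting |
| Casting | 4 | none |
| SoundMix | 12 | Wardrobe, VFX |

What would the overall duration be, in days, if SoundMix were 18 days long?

Baseline: Casting→VFX→SoundMix = 4+5+12 = 21 → 21 days.
SoundMix lies on that path, so at 18 days the path becomes 27 days.
That remains the longest chain; total 27 days.

27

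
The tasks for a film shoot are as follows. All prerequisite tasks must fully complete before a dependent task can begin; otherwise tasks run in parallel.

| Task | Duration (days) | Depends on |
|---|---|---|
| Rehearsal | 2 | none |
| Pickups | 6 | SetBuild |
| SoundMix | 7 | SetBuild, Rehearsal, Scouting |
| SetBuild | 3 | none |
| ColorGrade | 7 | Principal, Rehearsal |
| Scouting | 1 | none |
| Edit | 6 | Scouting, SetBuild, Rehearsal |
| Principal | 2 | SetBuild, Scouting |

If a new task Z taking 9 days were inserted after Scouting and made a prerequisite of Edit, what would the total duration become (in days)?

Originally the plan takes 12 days.
With Z inserted, Edit now waits for max(Scouting, SetBuild, Rehearsal, Z).
New critical path: Scouting→Z→Edit = 1+9+6 = 16 ⇒ 16 days.

16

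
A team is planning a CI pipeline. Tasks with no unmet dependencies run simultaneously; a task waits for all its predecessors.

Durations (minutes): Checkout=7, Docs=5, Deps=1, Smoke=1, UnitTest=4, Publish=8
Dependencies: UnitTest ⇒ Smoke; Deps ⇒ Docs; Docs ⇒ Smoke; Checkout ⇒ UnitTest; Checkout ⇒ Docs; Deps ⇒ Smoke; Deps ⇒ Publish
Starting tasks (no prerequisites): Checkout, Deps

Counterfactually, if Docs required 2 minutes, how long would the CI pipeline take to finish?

Critical path before the change: Checkout→Docs→Smoke = 7+5+1 = 13 giving 13 minutes.
Docs lies on that path, so at 2 minutes the path becomes 10 minutes.
The binding chain switches to Checkout→UnitTest→Smoke = 7+4+1 = 12; finish 12 minutes.

12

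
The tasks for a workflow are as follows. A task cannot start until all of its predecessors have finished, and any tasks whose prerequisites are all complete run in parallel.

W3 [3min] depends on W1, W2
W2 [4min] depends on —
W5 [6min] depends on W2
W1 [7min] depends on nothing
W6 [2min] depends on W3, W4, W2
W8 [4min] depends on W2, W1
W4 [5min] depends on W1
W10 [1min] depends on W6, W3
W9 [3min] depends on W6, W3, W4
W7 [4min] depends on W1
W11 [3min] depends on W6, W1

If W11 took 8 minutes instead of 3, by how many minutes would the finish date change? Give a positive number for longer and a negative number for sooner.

5

Actual critical path: W1→W4→W6→W11 = 7+5+2+3 = 17 ⇒ 17 minutes.
Since W11 is critical, the +5 change carries straight to that chain (now 22 minutes).
That remains the longest chain; total 22 minutes.
Change in finish: 22 − 17 = +5 minutes.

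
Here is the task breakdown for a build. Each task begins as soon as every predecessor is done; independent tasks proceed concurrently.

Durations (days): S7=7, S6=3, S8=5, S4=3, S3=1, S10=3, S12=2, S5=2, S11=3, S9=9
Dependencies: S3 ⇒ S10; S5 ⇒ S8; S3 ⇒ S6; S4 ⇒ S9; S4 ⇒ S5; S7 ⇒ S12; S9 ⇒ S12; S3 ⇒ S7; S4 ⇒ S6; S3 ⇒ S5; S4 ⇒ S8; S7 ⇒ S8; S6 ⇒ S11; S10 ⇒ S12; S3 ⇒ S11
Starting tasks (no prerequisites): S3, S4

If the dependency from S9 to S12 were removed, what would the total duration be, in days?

Before: longest chain S4→S9→S12 = 3+9+2 = 14, finish 14.
Without S9→S12, S12's earliest start moves from 12 to 8.
New critical path: S3→S7→S8 = 1+7+5 = 13 ⇒ 13 days.

13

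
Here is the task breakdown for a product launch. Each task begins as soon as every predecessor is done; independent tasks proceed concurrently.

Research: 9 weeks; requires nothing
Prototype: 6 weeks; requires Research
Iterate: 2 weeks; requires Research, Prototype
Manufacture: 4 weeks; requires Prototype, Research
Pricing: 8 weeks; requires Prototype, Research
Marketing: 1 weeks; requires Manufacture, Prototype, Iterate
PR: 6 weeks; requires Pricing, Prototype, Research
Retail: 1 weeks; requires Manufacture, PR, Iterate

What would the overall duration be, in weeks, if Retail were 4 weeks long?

33

Baseline: Research→Prototype→Pricing→PR→Retail = 9+6+8+6+1 = 30 → 30 weeks.
Retail is on the critical path; changing it to 4 makes that path 33 weeks.
The critical path is still Research→Prototype→Pricing→PR→Retail; finish is now 33 weeks.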